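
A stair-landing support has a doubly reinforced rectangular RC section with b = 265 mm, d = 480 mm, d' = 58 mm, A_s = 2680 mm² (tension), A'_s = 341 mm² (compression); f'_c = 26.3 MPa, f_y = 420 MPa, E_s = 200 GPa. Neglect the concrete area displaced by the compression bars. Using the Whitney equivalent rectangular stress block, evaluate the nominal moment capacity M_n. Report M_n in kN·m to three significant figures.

M_n ≈ 451 kN·m

Assume both tension and compression steel yield.
Net tension couple steel: A_s − A'_s = 2339 mm².
a = (A_s − A'_s) f_y / (0.85 f'_c b) = 982380/(0.85 × 26.3 × 265) = 165.83 mm.
c = a/β₁ = 165.83/0.85 = 195.09 mm; ε'_s = 0.003(c − d')/c = 0.0021 ≥ f_y/E_s = 0.0021, so compression steel does yield.
M_n = (A_s − A'_s) f_y (d − a/2) + A'_s f_y (d − d') = [982380 × (480 − 82.915) + 143220 × (480 − 58)] × 10⁻⁶ = 390.09 + 60.44 = 450.53 kN·m.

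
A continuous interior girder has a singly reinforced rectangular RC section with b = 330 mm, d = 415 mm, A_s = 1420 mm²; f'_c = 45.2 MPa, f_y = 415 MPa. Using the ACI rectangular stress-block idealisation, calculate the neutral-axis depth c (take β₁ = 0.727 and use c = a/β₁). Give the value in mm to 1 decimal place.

T = A_s f_y = 1420 × 415 = 589300 N = 589.3 kN.
Setting C = 0.85 f'_c a b equal to T: a = 589300/(0.85 × 45.2 × 330) = 46.480 mm.
With β₁ = 0.727, c = a/β₁ = 46.480/0.727 = 63.9 mm.

c ≈ 63.9 mm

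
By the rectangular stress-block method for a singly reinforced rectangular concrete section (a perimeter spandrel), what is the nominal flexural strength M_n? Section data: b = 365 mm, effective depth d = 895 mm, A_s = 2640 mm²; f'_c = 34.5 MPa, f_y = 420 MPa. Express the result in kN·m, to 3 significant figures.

M_n ≈ 935 kN·m

T = A_s f_y = 2640 × 420 = 1108800 N = 1108.8 kN.
From C = T: a = T/(0.85 f'_c b) = 1108800/(0.85 × 34.5 × 365) = 103.59 mm.
M_n = T(d − a/2) = 1108.8 kN × (895 − 51.795) mm = 934.95 kN·m.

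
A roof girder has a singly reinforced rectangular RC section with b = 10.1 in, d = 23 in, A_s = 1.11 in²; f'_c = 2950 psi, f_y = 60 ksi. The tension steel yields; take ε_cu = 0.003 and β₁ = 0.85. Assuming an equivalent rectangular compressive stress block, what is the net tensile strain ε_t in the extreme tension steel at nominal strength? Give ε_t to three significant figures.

a = A_s f_y/(0.85 f'_c b) = 2.630 in.
β₁ = 0.85, so c = a/β₁ = 2.630/0.85 = 3.094 in.
From the linear strain diagram with ε_cu = 0.003: ε_t = 0.003 (d − c)/c = 0.003 × (23 − 3.094)/3.094 = 0.0193.
Since ε_t ≥ 0.005, the section is tension-controlled.

ε_t ≈ 0.0193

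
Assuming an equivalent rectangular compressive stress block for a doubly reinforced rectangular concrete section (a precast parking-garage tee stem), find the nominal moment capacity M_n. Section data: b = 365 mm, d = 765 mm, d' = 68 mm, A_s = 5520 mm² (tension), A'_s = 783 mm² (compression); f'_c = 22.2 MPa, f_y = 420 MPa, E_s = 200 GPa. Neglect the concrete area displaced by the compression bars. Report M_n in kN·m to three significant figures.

M_n ≈ 1460 kN·m

Assume both tension and compression steel yield.
Net tension couple steel: A_s − A'_s = 4737 mm².
a = (A_s − A'_s) f_y / (0.85 f'_c b) = 1989540/(0.85 × 22.2 × 365) = 288.86 mm.
c = a/β₁ = 288.86/0.85 = 339.84 mm; ε'_s = 0.003(c − d')/c = 0.0024 ≥ f_y/E_s = 0.0021, so compression steel does yield.
M_n = (A_s − A'_s) f_y (d − a/2) + A'_s f_y (d − d') = [1989540 × (765 − 144.43) + 328860 × (765 − 68)] × 10⁻⁶ = 1234.65 + 229.22 = 1463.87 kN·m.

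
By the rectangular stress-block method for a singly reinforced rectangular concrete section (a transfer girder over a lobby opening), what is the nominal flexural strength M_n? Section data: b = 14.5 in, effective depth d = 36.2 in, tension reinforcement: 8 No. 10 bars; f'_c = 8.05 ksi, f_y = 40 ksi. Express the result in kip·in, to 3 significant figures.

M_n ≈ 13900 kip·in

A_s = 8 × 1.27 = 10.16 in².
T = A_s f_y = 10.16 × 40 = 406.4 kips.
a = T/(0.85 f'_c b) = 406.4/(0.85 × 8.05 × 14.5) = 4.096 in.
M_n = T(d − a/2) = 406.4 × (36.2 − 2.048) = 13879.4 kip·in.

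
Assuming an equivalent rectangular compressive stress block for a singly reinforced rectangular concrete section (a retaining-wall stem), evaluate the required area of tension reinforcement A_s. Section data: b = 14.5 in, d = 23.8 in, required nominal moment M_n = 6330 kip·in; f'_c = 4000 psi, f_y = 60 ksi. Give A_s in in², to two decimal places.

A_s ≈ 5.10 in²

From M_n = 0.85 f'_c a b (d − a/2):
a = d − √(d² − 2M_n/(0.85 f'_c b)) = 23.8 − √(23.8² − 2 × 6330/(0.85 × 4 × 14.5)) = 6.203 in.
A_s = 0.85 f'_c a b / f_y = 0.85 × 4 × 6.203 × 14.5 / 60 = 5.097 in².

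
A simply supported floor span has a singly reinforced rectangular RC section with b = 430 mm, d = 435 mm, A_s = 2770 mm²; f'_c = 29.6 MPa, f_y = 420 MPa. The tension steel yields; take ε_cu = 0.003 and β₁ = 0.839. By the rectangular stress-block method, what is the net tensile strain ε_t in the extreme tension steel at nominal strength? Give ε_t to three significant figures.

ε_t ≈ 0.00718

a = A_s f_y/(0.85 f'_c b) = 107.54 mm.
β₁ = 0.839, so c = a/β₁ = 107.54/0.839 = 128.18 mm.
From the linear strain diagram with ε_cu = 0.003: ε_t = 0.003 (d − c)/c = 0.003 × (435 − 128.18)/128.18 = 0.00718.
Since ε_t ≥ 0.005, the section is tension-controlled.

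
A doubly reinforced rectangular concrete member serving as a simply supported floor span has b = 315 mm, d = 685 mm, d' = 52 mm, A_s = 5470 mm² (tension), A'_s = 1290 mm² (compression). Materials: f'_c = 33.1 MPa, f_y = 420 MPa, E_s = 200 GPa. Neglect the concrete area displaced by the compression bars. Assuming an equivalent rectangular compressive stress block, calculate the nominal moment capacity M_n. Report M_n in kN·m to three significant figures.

M_n ≈ 1370 kN·m

Assume both tension and compression steel yield.
Net tension couple steel: A_s − A'_s = 4180 mm².
a = (A_s − A'_s) f_y / (0.85 f'_c b) = 1755600/(0.85 × 33.1 × 315) = 198.09 mm.
c = a/β₁ = 198.09/0.814 = 243.35 mm; ε'_s = 0.003(c − d')/c = 0.0024 ≥ f_y/E_s = 0.0021, so compression steel does yield.
M_n = (A_s − A'_s) f_y (d − a/2) + A'_s f_y (d − d') = [1755600 × (685 − 99.045) + 541800 × (685 − 52)] × 10⁻⁶ = 1028.70 + 342.96 = 1371.66 kN·m.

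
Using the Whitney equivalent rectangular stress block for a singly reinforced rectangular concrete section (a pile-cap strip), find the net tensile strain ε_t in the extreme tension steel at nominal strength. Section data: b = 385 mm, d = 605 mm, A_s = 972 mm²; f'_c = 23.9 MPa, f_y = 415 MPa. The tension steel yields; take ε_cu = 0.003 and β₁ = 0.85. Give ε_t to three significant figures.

a = A_s f_y/(0.85 f'_c b) = 51.57 mm.
β₁ = 0.85, so c = a/β₁ = 51.57/0.85 = 60.67 mm.
From the linear strain diagram with ε_cu = 0.003: ε_t = 0.003 (d − c)/c = 0.003 × (605 − 60.67)/60.67 = 0.0269.
Since ε_t ≥ 0.005, the section is tension-controlled.

ε_t ≈ 0.0269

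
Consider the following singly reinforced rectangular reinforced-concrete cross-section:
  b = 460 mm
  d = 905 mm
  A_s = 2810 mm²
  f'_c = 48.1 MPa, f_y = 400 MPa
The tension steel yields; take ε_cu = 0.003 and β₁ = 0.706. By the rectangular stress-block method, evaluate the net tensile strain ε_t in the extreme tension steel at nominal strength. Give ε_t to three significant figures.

a = A_s f_y/(0.85 f'_c b) = 59.76 mm.
β₁ = 0.706, so c = a/β₁ = 59.76/0.706 = 84.65 mm.
From the linear strain diagram with ε_cu = 0.003: ε_t = 0.003 (d − c)/c = 0.003 × (905 − 84.65)/84.65 = 0.0291.
Since ε_t ≥ 0.005, the section is tension-controlled.

ε_t ≈ 0.0291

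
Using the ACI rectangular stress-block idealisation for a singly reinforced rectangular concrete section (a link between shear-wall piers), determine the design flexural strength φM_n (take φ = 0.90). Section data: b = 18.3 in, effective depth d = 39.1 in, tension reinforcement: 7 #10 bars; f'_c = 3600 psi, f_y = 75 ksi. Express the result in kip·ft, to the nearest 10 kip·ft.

A_s = 7 × 1.27 = 8.89 in².
T = A_s f_y = 8.89 × 75 = 666.75 kips.
a = T/(0.85 f'_c b) = 666.75/(0.85 × 3.6 × 18.3) = 11.907 in.
M_n = T(d − a/2) = 666.75 × (39.1 − 5.9535) = 22100.4 kip·in = 22100.4/12 = 1841.70 kip·ft.
φM_n = 0.90 × 1841.70 = 1657.53 kip·ft.

φM_n ≈ 1660 kip·ft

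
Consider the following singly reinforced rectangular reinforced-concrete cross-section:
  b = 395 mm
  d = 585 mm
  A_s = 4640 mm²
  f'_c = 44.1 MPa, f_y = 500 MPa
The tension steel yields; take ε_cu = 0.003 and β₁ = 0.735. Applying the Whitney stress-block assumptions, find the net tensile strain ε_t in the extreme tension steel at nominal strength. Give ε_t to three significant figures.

ε_t ≈ 0.00523

a = A_s f_y/(0.85 f'_c b) = 156.69 mm.
β₁ = 0.735, so c = a/β₁ = 156.69/0.735 = 213.18 mm.
From the linear strain diagram with ε_cu = 0.003: ε_t = 0.003 (d − c)/c = 0.003 × (585 − 213.18)/213.18 = 0.00523.
Since ε_t ≥ 0.005, the section is tension-controlled.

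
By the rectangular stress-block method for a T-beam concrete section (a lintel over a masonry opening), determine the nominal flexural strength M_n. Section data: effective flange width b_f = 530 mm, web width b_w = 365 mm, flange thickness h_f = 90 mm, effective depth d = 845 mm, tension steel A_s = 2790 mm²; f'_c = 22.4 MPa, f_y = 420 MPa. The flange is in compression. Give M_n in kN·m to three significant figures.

Tension: T = A_s f_y = 2790 × 420 = 1171800 N.
Try a within the flange: a = T/(0.85 f'_c b_f) = 1171800/(0.85 × 22.4 × 530) = 116.12 mm.
a = 116.12 > h_f = 90 mm: the block extends into the web. Split into flange-overhang and web parts.
C_f = 0.85 f'_c (b_f − b_w) h_f = 0.85 × 22.4 × (530 − 365) × 90 = 282744 N.
Remaining web compression depth: a_w = (T − C_f)/(0.85 f'_c b_w) = (1171800 − 282744)/(0.85 × 22.4 × 365) = 127.93 mm.
M_n = C_f(d − h_f/2) + (T − C_f)(d − a_w/2) = 282744 × (845 − 45) + 889056 × (845 − 63.965) = 226.20 + 694.38 = 920.58 × 10⁶ N·mm.
M_n = 920.58 kN·m.

M_n ≈ 921 kN·m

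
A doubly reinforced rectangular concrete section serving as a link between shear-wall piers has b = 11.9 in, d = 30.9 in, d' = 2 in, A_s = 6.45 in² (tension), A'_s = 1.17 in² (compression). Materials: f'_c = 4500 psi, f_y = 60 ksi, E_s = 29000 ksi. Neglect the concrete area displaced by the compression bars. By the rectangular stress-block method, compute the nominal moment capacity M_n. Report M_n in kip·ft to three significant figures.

Assume both steels yield.
a = (A_s − A'_s) f_y/(0.85 f'_c b) = (6.45 − 1.17) × 60/(0.85 × 4.5 × 11.9) = 6.960 in.
c = a/β₁ = 6.960/0.825 = 8.436 in; ε'_s = 0.003(c − d')/c = 0.0023 ≥ ε_y = 0.0021, so the compression steel yields.
M_n = (A_s − A'_s) f_y (d − a/2) + A'_s f_y (d − d') = 316.8 × (30.9 − 3.48) + 70.2 × (30.9 − 2) = 8686.7 + 2028.8 = 10715.5 kip·in = 10715.5/12 = 892.96 kip·ft.

M_n ≈ 893 kip·ft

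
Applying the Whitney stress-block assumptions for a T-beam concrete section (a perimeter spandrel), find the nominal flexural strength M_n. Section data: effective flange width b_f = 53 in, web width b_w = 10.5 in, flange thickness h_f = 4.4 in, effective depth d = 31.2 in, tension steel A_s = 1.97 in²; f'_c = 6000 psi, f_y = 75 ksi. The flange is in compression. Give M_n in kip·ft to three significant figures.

Tension: T = A_s f_y = 1.97 × 75 = 147.75 kips.
Try a within the flange: a = T/(0.85 f'_c b_f) = 147.75/(0.85 × 6 × 53) = 0.547 in.
Since a = 0.547 ≤ h_f = 4.4 in, the stress block lies entirely in the flange; analyse as a rectangular beam of width b_f.
M_n = T(d − a/2) = 147.75 × (31.2 − 0.2735) = 4569.4 kip·in.
M_n = 4569.4/12 = 380.78 kip·ft.

M_n ≈ 381 kip·ft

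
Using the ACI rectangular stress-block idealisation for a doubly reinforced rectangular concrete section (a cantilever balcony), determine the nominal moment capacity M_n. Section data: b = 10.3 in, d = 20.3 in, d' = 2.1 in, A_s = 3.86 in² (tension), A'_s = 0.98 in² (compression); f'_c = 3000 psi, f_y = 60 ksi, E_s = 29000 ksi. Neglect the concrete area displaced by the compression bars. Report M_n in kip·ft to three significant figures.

M_n ≈ 334 kip·ft

Assume both steels yield.
a = (A_s − A'_s) f_y/(0.85 f'_c b) = (3.86 − 0.98) × 60/(0.85 × 3 × 10.3) = 6.579 in.
c = a/β₁ = 6.579/0.85 = 7.740 in; ε'_s = 0.003(c − d')/c = 0.0022 ≥ ε_y = 0.0021, so the compression steel yields.
M_n = (A_s − A'_s) f_y (d − a/2) + A'_s f_y (d − d') = 172.8 × (20.3 − 3.2895) + 58.8 × (20.3 − 2.1) = 2939.4 + 1070.2 = 4009.6 kip·in = 4009.6/12 = 334.13 kip·ft.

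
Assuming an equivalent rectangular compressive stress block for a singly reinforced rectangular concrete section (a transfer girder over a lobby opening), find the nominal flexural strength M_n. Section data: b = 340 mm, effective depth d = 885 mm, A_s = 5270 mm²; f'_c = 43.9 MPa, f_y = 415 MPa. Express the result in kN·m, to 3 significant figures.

M_n ≈ 1750 kN·m

T = A_s f_y = 5270 × 415 = 2187050 N = 2187.05 kN.
From C = T: a = T/(0.85 f'_c b) = 2187050/(0.85 × 43.9 × 340) = 172.38 mm.
M_n = T(d − a/2) = 2187.05 kN × (885 − 86.19) mm = 1747.04 kN·m.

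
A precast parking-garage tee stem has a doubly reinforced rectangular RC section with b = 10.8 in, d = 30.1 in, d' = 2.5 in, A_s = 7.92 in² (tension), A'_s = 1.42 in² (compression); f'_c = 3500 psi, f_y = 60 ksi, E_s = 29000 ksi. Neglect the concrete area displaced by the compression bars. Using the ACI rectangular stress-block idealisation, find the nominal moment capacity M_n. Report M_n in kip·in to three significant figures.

M_n ≈ 11700 kip·in

Assume both steels yield.
a = (A_s − A'_s) f_y/(0.85 f'_c b) = (7.92 − 1.42) × 60/(0.85 × 3.5 × 10.8) = 12.138 in.
c = a/β₁ = 12.138/0.85 = 14.280 in; ε'_s = 0.003(c − d')/c = 0.0025 ≥ ε_y = 0.0021, so the compression steel yields.
M_n = (A_s − A'_s) f_y (d − a/2) + A'_s f_y (d − d') = 390 × (30.1 − 6.069) + 85.2 × (30.1 − 2.5) = 9372.1 + 2351.5 = 11723.6 kip·in.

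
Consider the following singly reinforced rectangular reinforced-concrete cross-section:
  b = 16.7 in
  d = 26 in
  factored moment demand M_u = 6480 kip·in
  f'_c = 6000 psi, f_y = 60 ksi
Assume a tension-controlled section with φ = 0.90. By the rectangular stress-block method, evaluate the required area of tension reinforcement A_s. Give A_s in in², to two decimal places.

M_n = M_u/φ = 6480/0.90 = 7200 kip·in.
From M_n = 0.85 f'_c a b (d − a/2):
a = d − √(d² − 2M_n/(0.85 f'_c b)) = 26 − √(26² − 2 × 7200/(0.85 × 6 × 16.7)) = 3.485 in.
A_s = 0.85 f'_c a b / f_y = 0.85 × 6 × 3.485 × 16.7 / 60 = 4.947 in².

A_s ≈ 4.95 in²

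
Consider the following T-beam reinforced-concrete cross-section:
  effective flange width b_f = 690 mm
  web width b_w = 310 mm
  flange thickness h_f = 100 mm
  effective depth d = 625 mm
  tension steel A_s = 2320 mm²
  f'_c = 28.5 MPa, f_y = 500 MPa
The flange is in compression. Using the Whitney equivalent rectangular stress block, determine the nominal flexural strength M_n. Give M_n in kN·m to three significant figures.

M_n ≈ 685 kN·m

Tension: T = A_s f_y = 2320 × 500 = 1160000 N.
Try a within the flange: a = T/(0.85 f'_c b_f) = 1160000/(0.85 × 28.5 × 690) = 69.40 mm.
Since a = 69.40 ≤ h_f = 100 mm, the stress block lies entirely in the flange; analyse as a rectangular beam of width b_f.
M_n = T(d − a/2) = 1160000 × (625 − 34.7) = 684.75 × 10⁶ N·mm.
M_n = 684.75 kN·m.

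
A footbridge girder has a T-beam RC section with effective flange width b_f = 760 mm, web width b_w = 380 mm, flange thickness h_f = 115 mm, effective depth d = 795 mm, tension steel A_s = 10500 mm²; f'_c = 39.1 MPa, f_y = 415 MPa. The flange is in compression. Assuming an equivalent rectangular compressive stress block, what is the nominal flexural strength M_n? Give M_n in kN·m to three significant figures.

Tension: T = A_s f_y = 10500 × 415 = 4357500 N.
Try a within the flange: a = T/(0.85 f'_c b_f) = 4357500/(0.85 × 39.1 × 760) = 172.52 mm.
a = 172.52 > h_f = 115 mm: the block extends into the web. Split into flange-overhang and web parts.
C_f = 0.85 f'_c (b_f − b_w) h_f = 0.85 × 39.1 × (760 − 380) × 115 = 1452370 N.
Remaining web compression depth: a_w = (T − C_f)/(0.85 f'_c b_w) = (4357500 − 1452370)/(0.85 × 39.1 × 380) = 230.03 mm.
M_n = C_f(d − h_f/2) + (T − C_f)(d − a_w/2) = 1452370 × (795 − 57.5) + 2905130 × (795 − 115.015) = 1071.12 + 1975.44 = 3046.56 × 10⁶ N·mm.
M_n = 3046.56 kN·m.

M_n ≈ 3050 kN·m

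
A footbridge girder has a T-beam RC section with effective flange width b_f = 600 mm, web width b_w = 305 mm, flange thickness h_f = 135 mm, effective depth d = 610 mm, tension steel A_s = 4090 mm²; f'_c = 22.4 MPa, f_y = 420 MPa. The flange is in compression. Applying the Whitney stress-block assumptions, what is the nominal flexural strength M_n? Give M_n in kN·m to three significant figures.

M_n ≈ 917 kN·m

Tension: T = A_s f_y = 4090 × 420 = 1717800 N.
Try a within the flange: a = T/(0.85 f'_c b_f) = 1717800/(0.85 × 22.4 × 600) = 150.37 mm.
a = 150.37 > h_f = 135 mm: the block extends into the web. Split into flange-overhang and web parts.
C_f = 0.85 f'_c (b_f − b_w) h_f = 0.85 × 22.4 × (600 − 305) × 135 = 758268 N.
Remaining web compression depth: a_w = (T − C_f)/(0.85 f'_c b_w) = (1717800 − 758268)/(0.85 × 22.4 × 305) = 165.23 mm.
M_n = C_f(d − h_f/2) + (T − C_f)(d − a_w/2) = 758268 × (610 − 67.5) + 959532 × (610 − 82.615) = 411.36 + 506.04 = 917.40 × 10⁶ N·mm.
M_n = 917.40 kN·m.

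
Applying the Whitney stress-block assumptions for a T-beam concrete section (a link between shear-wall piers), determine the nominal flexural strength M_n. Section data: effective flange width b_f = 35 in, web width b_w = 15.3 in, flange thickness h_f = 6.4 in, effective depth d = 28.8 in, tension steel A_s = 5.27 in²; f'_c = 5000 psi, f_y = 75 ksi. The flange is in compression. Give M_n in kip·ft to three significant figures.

Tension: T = A_s f_y = 5.27 × 75 = 395.25 kips.
Try a within the flange: a = T/(0.85 f'_c b_f) = 395.25/(0.85 × 5 × 35) = 2.657 in.
Since a = 2.657 ≤ h_f = 6.4 in, the stress block lies entirely in the flange; analyse as a rectangular beam of width b_f.
M_n = T(d − a/2) = 395.25 × (28.8 − 1.3285) = 10858.1 kip·in.
M_n = 10858.1/12 = 904.84 kip·ft.

M_n ≈ 905 kip·ft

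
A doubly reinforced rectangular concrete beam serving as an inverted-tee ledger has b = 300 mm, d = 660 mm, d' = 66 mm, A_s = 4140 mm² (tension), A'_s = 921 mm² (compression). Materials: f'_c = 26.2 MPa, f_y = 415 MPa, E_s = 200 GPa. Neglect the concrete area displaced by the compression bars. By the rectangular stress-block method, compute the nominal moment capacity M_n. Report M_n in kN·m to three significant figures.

Assume both tension and compression steel yield.
Net tension couple steel: A_s − A'_s = 3219 mm².
a = (A_s − A'_s) f_y / (0.85 f'_c b) = 1335885/(0.85 × 26.2 × 300) = 199.95 mm.
c = a/β₁ = 199.95/0.85 = 235.24 mm; ε'_s = 0.003(c − d')/c = 0.0022 ≥ f_y/E_s = 0.0021, so compression steel does yield.
M_n = (A_s − A'_s) f_y (d − a/2) + A'_s f_y (d − d') = [1335885 × (660 − 99.975) + 382215 × (660 − 66)] × 10⁻⁶ = 748.13 + 227.04 = 975.17 kN·m.

M_n ≈ 975 kN·m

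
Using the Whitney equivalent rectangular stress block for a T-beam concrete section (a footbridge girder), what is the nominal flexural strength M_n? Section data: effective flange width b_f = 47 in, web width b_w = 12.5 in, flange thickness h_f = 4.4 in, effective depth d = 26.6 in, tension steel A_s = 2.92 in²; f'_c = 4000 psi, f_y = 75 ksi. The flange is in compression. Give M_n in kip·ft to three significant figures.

Tension: T = A_s f_y = 2.92 × 75 = 219 kips.
Try a within the flange: a = T/(0.85 f'_c b_f) = 219/(0.85 × 4 × 47) = 1.370 in.
Since a = 1.370 ≤ h_f = 4.4 in, the stress block lies entirely in the flange; analyse as a rectangular beam of width b_f.
M_n = T(d − a/2) = 219 × (26.6 − 0.685) = 5675.4 kip·in.
M_n = 5675.4/12 = 472.95 kip·ft.

M_n ≈ 473 kip·ft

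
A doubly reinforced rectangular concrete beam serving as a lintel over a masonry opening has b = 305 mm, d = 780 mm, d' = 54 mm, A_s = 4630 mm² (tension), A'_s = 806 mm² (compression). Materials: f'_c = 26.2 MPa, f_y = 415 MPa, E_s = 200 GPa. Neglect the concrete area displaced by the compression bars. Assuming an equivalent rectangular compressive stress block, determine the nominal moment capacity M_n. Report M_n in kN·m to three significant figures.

M_n ≈ 1300 kN·m

Assume both tension and compression steel yield.
Net tension couple steel: A_s − A'_s = 3824 mm².
a = (A_s − A'_s) f_y / (0.85 f'_c b) = 1586960/(0.85 × 26.2 × 305) = 233.64 mm.
c = a/β₁ = 233.64/0.85 = 274.87 mm; ε'_s = 0.003(c − d')/c = 0.0024 ≥ f_y/E_s = 0.0021, so compression steel does yield.
M_n = (A_s − A'_s) f_y (d − a/2) + A'_s f_y (d − d') = [1586960 × (780 − 116.82) + 334490 × (780 − 54)] × 10⁻⁶ = 1052.44 + 242.84 = 1295.28 kN·m.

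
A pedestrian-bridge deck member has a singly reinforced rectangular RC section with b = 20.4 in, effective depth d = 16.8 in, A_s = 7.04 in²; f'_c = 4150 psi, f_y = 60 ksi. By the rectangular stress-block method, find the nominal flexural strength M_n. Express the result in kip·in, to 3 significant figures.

T = A_s f_y = 7.04 × 60 = 422.4 kips.
a = T/(0.85 f'_c b) = 422.4/(0.85 × 4.15 × 20.4) = 5.870 in.
M_n = T(d − a/2) = 422.4 × (16.8 − 2.935) = 5856.6 kip·in.

M_n ≈ 5860 kip·in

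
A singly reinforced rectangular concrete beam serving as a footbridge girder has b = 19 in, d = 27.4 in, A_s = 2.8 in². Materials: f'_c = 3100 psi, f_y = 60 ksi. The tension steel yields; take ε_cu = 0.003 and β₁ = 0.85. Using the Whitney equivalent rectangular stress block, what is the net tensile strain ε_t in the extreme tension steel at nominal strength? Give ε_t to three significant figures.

ε_t ≈ 0.0178

a = A_s f_y/(0.85 f'_c b) = 3.356 in.
β₁ = 0.85, so c = a/β₁ = 3.356/0.85 = 3.948 in.
From the linear strain diagram with ε_cu = 0.003: ε_t = 0.003 (d − c)/c = 0.003 × (27.4 − 3.948)/3.948 = 0.0178.
Since ε_t ≥ 0.005, the section is tension-controlled.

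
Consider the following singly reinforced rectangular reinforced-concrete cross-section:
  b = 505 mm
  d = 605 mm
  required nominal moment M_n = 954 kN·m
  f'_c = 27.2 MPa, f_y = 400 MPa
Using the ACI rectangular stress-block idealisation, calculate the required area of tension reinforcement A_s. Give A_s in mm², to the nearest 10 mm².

With M_n = 0.85 f'_c a b (d − a/2), solve the quadratic for a:
a = d − √(d² − 2M_n/(0.85 f'_c b)) = 605 − √(605² − 2 × 954×10⁶/(0.85 × 27.2 × 505)) = 154.88 mm.
A_s = 0.85 f'_c a b / f_y = 0.85 × 27.2 × 154.88 × 505 / 400 = 4520.8 mm².

A_s ≈ 4520 mm²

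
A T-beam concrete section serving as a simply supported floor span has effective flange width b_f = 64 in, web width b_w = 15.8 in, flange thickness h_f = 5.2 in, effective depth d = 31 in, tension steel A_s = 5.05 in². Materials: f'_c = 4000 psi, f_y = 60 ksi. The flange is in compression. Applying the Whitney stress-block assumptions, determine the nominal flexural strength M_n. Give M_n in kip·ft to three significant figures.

M_n ≈ 765 kip·ft

Tension: T = A_s f_y = 5.05 × 60 = 303 kips.
Try a within the flange: a = T/(0.85 f'_c b_f) = 303/(0.85 × 4 × 64) = 1.392 in.
Since a = 1.392 ≤ h_f = 5.2 in, the stress block lies entirely in the flange; analyse as a rectangular beam of width b_f.
M_n = T(d − a/2) = 303 × (31 − 0.696) = 9182.1 kip·in.
M_n = 9182.1/12 = 765.18 kip·ft.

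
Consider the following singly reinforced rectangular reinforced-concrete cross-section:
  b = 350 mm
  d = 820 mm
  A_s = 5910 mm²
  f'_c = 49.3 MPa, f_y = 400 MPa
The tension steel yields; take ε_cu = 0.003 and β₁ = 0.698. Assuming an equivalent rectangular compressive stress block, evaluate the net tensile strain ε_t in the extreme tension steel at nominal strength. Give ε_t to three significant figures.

a = A_s f_y/(0.85 f'_c b) = 161.18 mm.
β₁ = 0.698, so c = a/β₁ = 161.18/0.698 = 230.92 mm.
From the linear strain diagram with ε_cu = 0.003: ε_t = 0.003 (d − c)/c = 0.003 × (820 − 230.92)/230.92 = 0.00765.
Since ε_t ≥ 0.005, the section is tension-controlled.

ε_t ≈ 0.00765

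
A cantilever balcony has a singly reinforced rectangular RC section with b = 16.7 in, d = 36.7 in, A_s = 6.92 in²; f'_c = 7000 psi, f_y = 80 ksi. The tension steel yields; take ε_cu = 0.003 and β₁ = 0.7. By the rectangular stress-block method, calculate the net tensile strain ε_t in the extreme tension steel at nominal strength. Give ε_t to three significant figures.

ε_t ≈ 0.0108

a = A_s f_y/(0.85 f'_c b) = 5.571 in.
β₁ = 0.7, so c = a/β₁ = 5.571/0.7 = 7.959 in.
From the linear strain diagram with ε_cu = 0.003: ε_t = 0.003 (d − c)/c = 0.003 × (36.7 − 7.959)/7.959 = 0.0108.
Since ε_t ≥ 0.005, the section is tension-controlled.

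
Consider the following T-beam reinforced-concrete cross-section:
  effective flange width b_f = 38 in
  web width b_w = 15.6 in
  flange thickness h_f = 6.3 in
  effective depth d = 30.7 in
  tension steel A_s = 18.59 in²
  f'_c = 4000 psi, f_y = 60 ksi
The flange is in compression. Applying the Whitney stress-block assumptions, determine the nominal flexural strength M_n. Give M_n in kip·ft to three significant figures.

M_n ≈ 2410 kip·ft

Tension: T = A_s f_y = 18.59 × 60 = 1115.4 kips.
Try a within the flange: a = T/(0.85 f'_c b_f) = 1115.4/(0.85 × 4 × 38) = 8.633 in.
a = 8.633 > h_f = 6.3 in: the block extends into the web. Split into flange-overhang and web parts.
C_f = 0.85 f'_c (b_f − b_w) h_f = 0.85 × 4 × (38 − 15.6) × 6.3 = 479.8 kips.
Remaining web compression depth: a_w = (T − C_f)/(0.85 f'_c b_w) = (1115.4 − 479.8)/(0.85 × 4 × 15.6) = 11.983 in.
M_n = C_f(d − h_f/2) + (T − C_f)(d − a_w/2) = 479.8 × (30.7 − 3.15) + 635.6 × (30.7 − 5.9915) = 13218.5 + 15704.7 = 28923.2 kip·in.
M_n = 28923.2/12 = 2410.27 kip·ft.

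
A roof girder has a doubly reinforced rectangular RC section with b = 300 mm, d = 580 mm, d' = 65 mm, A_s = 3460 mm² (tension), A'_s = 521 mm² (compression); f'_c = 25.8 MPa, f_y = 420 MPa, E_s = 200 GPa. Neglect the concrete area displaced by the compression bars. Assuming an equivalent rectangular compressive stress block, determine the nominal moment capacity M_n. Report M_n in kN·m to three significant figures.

Assume both tension and compression steel yield.
Net tension couple steel: A_s − A'_s = 2939 mm².
a = (A_s − A'_s) f_y / (0.85 f'_c b) = 1234380/(0.85 × 25.8 × 300) = 187.62 mm.
c = a/β₁ = 187.62/0.85 = 220.73 mm; ε'_s = 0.003(c − d')/c = 0.0021 ≥ f_y/E_s = 0.0021, so compression steel does yield.
M_n = (A_s − A'_s) f_y (d − a/2) + A'_s f_y (d − d') = [1234380 × (580 − 93.81) + 218820 × (580 − 65)] × 10⁻⁶ = 600.14 + 112.69 = 712.83 kN·m.

M_n ≈ 713 kN·m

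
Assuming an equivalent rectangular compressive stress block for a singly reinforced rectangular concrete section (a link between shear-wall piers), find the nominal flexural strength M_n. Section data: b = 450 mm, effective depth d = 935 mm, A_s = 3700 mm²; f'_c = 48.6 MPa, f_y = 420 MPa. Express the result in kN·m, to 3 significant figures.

T = A_s f_y = 3700 × 420 = 1554000 N = 1554 kN.
From C = T: a = T/(0.85 f'_c b) = 1554000/(0.85 × 48.6 × 450) = 83.60 mm.
M_n = T(d − a/2) = 1554 kN × (935 − 41.8) mm = 1388.03 kN·m.

M_n ≈ 1390 kN·m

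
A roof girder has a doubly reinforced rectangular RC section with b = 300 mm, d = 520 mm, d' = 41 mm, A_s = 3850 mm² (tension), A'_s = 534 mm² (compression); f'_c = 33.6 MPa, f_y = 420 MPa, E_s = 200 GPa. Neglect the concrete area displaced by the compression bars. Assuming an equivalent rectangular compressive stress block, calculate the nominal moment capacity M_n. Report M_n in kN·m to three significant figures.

M_n ≈ 718 kN·m

Assume both tension and compression steel yield.
Net tension couple steel: A_s − A'_s = 3316 mm².
a = (A_s − A'_s) f_y / (0.85 f'_c b) = 1392720/(0.85 × 33.6 × 300) = 162.55 mm.
c = a/β₁ = 162.55/0.81 = 200.68 mm; ε'_s = 0.003(c − d')/c = 0.0024 ≥ f_y/E_s = 0.0021, so compression steel does yield.
M_n = (A_s − A'_s) f_y (d − a/2) + A'_s f_y (d − d') = [1392720 × (520 − 81.275) + 224280 × (520 − 41)] × 10⁻⁶ = 611.02 + 107.43 = 718.45 kN·m.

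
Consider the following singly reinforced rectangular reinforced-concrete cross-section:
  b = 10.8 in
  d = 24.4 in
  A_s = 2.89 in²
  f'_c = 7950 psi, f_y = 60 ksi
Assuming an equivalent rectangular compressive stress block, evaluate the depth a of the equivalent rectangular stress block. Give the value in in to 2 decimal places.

a ≈ 2.38 in

T = A_s f_y = 2.89 × 60 = 173.4 kips.
a = T/(0.85 f'_c b) = 173.4/(0.85 × 7.95 × 10.8) = 2.38 in.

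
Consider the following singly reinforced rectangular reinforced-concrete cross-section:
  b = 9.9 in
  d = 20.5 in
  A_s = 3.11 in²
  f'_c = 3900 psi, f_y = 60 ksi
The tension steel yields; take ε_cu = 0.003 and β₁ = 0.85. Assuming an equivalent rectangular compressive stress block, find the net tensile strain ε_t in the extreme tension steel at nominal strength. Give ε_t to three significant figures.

a = A_s f_y/(0.85 f'_c b) = 5.686 in.
β₁ = 0.85, so c = a/β₁ = 5.686/0.85 = 6.689 in.
From the linear strain diagram with ε_cu = 0.003: ε_t = 0.003 (d − c)/c = 0.003 × (20.5 − 6.689)/6.689 = 0.00619.
Since ε_t ≥ 0.005, the section is tension-controlled.

ε_t ≈ 0.00619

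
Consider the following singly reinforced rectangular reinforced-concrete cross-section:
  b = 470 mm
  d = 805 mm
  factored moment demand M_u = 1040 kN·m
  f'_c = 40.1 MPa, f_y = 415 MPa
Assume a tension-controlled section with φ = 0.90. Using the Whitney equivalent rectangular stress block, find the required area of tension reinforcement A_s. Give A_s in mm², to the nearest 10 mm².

A_s ≈ 3680 mm²

M_n = M_u/φ = 1040/0.90 = 1155.56 kN·m.
With M_n = 0.85 f'_c a b (d − a/2), solve the quadratic for a:
a = d − √(d² − 2M_n/(0.85 f'_c b)) = 805 − √(805² − 2 × 1155.56×10⁶/(0.85 × 40.1 × 470)) = 95.24 mm.
A_s = 0.85 f'_c a b / f_y = 0.85 × 40.1 × 95.24 × 470 / 415 = 3676.5 mm².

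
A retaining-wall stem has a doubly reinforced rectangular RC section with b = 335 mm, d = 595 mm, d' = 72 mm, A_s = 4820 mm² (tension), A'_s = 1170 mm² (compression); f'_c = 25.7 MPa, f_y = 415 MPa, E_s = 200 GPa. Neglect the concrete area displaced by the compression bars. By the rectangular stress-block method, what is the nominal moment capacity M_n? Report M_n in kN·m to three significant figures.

Assume both tension and compression steel yield.
Net tension couple steel: A_s − A'_s = 3650 mm².
a = (A_s − A'_s) f_y / (0.85 f'_c b) = 1514750/(0.85 × 25.7 × 335) = 206.99 mm.
c = a/β₁ = 206.99/0.85 = 243.52 mm; ε'_s = 0.003(c − d')/c = 0.0021 ≥ f_y/E_s = 0.0021, so compression steel does yield.
M_n = (A_s − A'_s) f_y (d − a/2) + A'_s f_y (d − d') = [1514750 × (595 − 103.495) + 485550 × (595 − 72)] × 10⁻⁶ = 744.51 + 253.94 = 998.45 kN·m.

M_n ≈ 998 kN·m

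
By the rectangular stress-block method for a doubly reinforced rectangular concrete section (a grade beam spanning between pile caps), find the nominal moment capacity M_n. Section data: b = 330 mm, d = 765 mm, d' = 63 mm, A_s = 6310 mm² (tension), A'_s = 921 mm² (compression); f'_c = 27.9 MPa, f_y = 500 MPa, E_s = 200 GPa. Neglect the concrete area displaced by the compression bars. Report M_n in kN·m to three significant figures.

Assume both tension and compression steel yield.
Net tension couple steel: A_s − A'_s = 5389 mm².
a = (A_s − A'_s) f_y / (0.85 f'_c b) = 2694500/(0.85 × 27.9 × 330) = 344.30 mm.
c = a/β₁ = 344.30/0.85 = 405.06 mm; ε'_s = 0.003(c − d')/c = 0.0025 ≥ f_y/E_s = 0.0025, so compression steel does yield.
M_n = (A_s − A'_s) f_y (d − a/2) + A'_s f_y (d − d') = [2694500 × (765 − 172.15) + 460500 × (765 − 63)] × 10⁻⁶ = 1597.43 + 323.27 = 1920.70 kN·m.

M_n ≈ 1920 kN·m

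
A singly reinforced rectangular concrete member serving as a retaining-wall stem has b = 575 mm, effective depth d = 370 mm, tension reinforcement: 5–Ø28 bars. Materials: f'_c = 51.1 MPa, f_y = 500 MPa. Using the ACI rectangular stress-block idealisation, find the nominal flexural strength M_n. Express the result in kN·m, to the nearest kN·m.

A_s = 5 × 616 = 3080 mm².
T = A_s f_y = 3080 × 500 = 1540000 N = 1540 kN.
From C = T: a = T/(0.85 f'_c b) = 1540000/(0.85 × 51.1 × 575) = 61.66 mm.
M_n = T(d − a/2) = 1540 kN × (370 − 30.83) mm = 522.32 kN·m.

M_n ≈ 522 kN·m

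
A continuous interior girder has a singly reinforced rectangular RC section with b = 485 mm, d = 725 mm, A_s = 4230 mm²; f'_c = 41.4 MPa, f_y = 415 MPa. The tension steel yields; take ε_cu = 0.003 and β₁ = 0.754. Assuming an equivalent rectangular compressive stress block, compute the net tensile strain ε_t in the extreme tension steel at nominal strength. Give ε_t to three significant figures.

a = A_s f_y/(0.85 f'_c b) = 102.86 mm.
β₁ = 0.754, so c = a/β₁ = 102.86/0.754 = 136.42 mm.
From the linear strain diagram with ε_cu = 0.003: ε_t = 0.003 (d − c)/c = 0.003 × (725 − 136.42)/136.42 = 0.0129.
Since ε_t ≥ 0.005, the section is tension-controlled.

ε_t ≈ 0.0129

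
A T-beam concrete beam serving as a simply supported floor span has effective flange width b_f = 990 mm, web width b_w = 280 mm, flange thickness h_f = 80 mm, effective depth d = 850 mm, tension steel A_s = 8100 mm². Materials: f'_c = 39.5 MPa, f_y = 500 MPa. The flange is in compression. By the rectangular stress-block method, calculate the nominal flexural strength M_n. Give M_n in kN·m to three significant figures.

M_n ≈ 3120 kN·m

Tension: T = A_s f_y = 8100 × 500 = 4050000 N.
Try a within the flange: a = T/(0.85 f'_c b_f) = 4050000/(0.85 × 39.5 × 990) = 121.84 mm.
a = 121.84 > h_f = 80 mm: the block extends into the web. Split into flange-overhang and web parts.
C_f = 0.85 f'_c (b_f − b_w) h_f = 0.85 × 39.5 × (990 − 280) × 80 = 1907060 N.
Remaining web compression depth: a_w = (T − C_f)/(0.85 f'_c b_w) = (4050000 − 1907060)/(0.85 × 39.5 × 280) = 227.95 mm.
M_n = C_f(d − h_f/2) + (T − C_f)(d − a_w/2) = 1907060 × (850 − 40) + 2142940 × (850 − 113.975) = 1544.72 + 1577.26 = 3121.98 × 10⁶ N·mm.
M_n = 3121.98 kN·m.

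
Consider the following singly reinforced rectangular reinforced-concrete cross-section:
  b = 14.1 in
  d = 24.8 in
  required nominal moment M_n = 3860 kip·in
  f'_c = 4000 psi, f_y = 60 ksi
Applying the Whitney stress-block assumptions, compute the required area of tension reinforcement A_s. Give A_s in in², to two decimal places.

From M_n = 0.85 f'_c a b (d − a/2):
a = d − √(d² − 2M_n/(0.85 f'_c b)) = 24.8 − √(24.8² − 2 × 3860/(0.85 × 4 × 14.1)) = 3.493 in.
A_s = 0.85 f'_c a b / f_y = 0.85 × 4 × 3.493 × 14.1 / 60 = 2.791 in².

A_s ≈ 2.79 in²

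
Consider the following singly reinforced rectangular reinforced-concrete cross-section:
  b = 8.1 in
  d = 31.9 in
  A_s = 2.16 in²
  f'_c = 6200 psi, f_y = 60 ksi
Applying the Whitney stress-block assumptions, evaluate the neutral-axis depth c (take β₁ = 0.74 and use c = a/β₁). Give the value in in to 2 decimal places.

T = A_s f_y = 2.16 × 60 = 129.6 kips.
a = T/(0.85 f'_c b) = 129.6/(0.85 × 6.2 × 8.1) = 3.0361 in.
With β₁ = 0.74, c = a/β₁ = 3.0361/0.74 = 4.10 in.

c ≈ 4.10 in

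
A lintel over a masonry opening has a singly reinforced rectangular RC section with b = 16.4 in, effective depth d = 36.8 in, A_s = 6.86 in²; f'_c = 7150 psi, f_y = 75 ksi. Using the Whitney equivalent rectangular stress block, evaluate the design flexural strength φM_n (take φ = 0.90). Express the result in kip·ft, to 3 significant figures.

φM_n ≈ 1320 kip·ft

T = A_s f_y = 6.86 × 75 = 514.5 kips.
a = T/(0.85 f'_c b) = 514.5/(0.85 × 7.15 × 16.4) = 5.162 in.
M_n = T(d − a/2) = 514.5 × (36.8 − 2.581) = 17605.7 kip·in = 17605.7/12 = 1467.14 kip·ft.
φM_n = 0.90 × 1467.14 = 1320.43 kip·ft.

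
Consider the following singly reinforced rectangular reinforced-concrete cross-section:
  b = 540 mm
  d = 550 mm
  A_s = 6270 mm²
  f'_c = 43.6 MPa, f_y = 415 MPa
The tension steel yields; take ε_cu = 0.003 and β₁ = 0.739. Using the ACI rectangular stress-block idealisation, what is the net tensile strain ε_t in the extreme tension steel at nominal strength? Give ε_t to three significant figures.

ε_t ≈ 0.00638

a = A_s f_y/(0.85 f'_c b) = 130.02 mm.
β₁ = 0.739, so c = a/β₁ = 130.02/0.739 = 175.94 mm.
From the linear strain diagram with ε_cu = 0.003: ε_t = 0.003 (d − c)/c = 0.003 × (550 − 175.94)/175.94 = 0.00638.
Since ε_t ≥ 0.005, the section is tension-controlled.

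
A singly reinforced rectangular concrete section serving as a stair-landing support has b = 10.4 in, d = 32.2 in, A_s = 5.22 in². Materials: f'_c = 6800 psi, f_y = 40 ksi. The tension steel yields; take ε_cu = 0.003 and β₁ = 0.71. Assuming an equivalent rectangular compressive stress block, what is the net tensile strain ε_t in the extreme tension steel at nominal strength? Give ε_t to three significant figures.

a = A_s f_y/(0.85 f'_c b) = 3.474 in.
β₁ = 0.71, so c = a/β₁ = 3.474/0.71 = 4.893 in.
From the linear strain diagram with ε_cu = 0.003: ε_t = 0.003 (d − c)/c = 0.003 × (32.2 − 4.893)/4.893 = 0.0167.
Since ε_t ≥ 0.005, the section is tension-controlled.

ε_t ≈ 0.0167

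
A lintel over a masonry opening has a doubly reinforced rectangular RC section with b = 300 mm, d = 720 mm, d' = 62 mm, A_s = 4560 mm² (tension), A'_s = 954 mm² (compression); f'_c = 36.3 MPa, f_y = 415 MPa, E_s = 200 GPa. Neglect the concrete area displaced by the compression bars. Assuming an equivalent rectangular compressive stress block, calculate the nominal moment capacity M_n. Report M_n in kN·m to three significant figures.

Assume both tension and compression steel yield.
Net tension couple steel: A_s − A'_s = 3606 mm².
a = (A_s − A'_s) f_y / (0.85 f'_c b) = 1496490/(0.85 × 36.3 × 300) = 161.67 mm.
c = a/β₁ = 161.67/0.791 = 204.39 mm; ε'_s = 0.003(c − d')/c = 0.0021 ≥ f_y/E_s = 0.0021, so compression steel does yield.
M_n = (A_s − A'_s) f_y (d − a/2) + A'_s f_y (d − d') = [1496490 × (720 − 80.835) + 395910 × (720 − 62)] × 10⁻⁶ = 956.50 + 260.51 = 1217.01 kN·m.

M_n ≈ 1220 kN·m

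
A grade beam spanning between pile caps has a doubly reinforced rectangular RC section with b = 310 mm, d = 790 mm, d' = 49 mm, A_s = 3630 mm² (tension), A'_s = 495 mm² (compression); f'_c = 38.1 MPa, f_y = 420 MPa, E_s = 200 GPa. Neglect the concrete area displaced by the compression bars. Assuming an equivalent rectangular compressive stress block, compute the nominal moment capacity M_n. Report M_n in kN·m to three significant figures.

Assume both tension and compression steel yield.
Net tension couple steel: A_s − A'_s = 3135 mm².
a = (A_s − A'_s) f_y / (0.85 f'_c b) = 1316700/(0.85 × 38.1 × 310) = 131.15 mm.
c = a/β₁ = 131.15/0.778 = 168.57 mm; ε'_s = 0.003(c − d')/c = 0.0021 ≥ f_y/E_s = 0.0021, so compression steel does yield.
M_n = (A_s − A'_s) f_y (d − a/2) + A'_s f_y (d − d') = [1316700 × (790 − 65.575) + 207900 × (790 − 49)] × 10⁻⁶ = 953.85 + 154.05 = 1107.90 kN·m.

M_n ≈ 1110 kN·m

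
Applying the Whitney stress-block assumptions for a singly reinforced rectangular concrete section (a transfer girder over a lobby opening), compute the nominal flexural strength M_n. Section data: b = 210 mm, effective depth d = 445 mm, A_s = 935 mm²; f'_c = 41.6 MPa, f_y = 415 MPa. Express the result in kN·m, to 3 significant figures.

T = A_s f_y = 935 × 415 = 388025 N = 388.025 kN.
From C = T: a = T/(0.85 f'_c b) = 388025/(0.85 × 41.6 × 210) = 52.26 mm.
M_n = T(d − a/2) = 388.025 kN × (445 − 26.13) mm = 162.53 kN·m.

M_n ≈ 163 kN·m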